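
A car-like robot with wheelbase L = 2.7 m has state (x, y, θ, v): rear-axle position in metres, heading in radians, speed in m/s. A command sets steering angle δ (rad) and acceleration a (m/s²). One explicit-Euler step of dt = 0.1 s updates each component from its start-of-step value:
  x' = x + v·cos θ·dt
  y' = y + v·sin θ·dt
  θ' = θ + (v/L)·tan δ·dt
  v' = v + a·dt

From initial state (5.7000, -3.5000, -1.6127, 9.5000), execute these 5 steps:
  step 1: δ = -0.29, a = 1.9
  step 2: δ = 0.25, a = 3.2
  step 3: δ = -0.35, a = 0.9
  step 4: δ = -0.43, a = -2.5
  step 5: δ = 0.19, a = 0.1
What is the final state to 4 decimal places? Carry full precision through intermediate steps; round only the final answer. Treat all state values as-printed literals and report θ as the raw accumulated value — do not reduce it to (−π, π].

after step 1 (δ=-0.29, a=1.9): (5.660203, -4.449166, -1.717697, 9.690000)
after step 2 (δ=0.25, a=3.2): (5.518368, -5.407729, -1.626058, 10.010000)
after step 3 (δ=-0.35, a=0.9): (5.463079, -6.407201, -1.761389, 10.100000)
after step 4 (δ=-0.43, a=-2.5): (5.271744, -7.398912, -1.932947, 9.850000)
after step 5 (δ=0.19, a=0.1): (4.922772, -8.320023, -1.862786, 9.860000)

(4.9228, -8.3200, -1.8628, 9.8600)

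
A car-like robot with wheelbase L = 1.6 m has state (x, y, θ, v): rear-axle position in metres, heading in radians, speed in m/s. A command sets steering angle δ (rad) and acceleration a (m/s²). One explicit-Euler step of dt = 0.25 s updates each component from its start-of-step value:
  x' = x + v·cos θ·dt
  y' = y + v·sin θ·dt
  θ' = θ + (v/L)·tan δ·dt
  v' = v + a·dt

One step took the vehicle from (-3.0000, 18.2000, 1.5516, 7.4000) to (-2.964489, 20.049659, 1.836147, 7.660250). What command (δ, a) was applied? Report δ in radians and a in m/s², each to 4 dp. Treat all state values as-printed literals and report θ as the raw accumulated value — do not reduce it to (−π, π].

δ = 0.2413, a = 1.0410

a = (v'−v)/dt = (0.260250)/0.25 = 1.0410
Δθ = θ'−θ = 0.284547;  (v·dt/L) = 7.4000·0.25/1.6 = 1.156250
tan δ = Δθ·L/(v·dt) = 0.246095  →  δ = 0.2413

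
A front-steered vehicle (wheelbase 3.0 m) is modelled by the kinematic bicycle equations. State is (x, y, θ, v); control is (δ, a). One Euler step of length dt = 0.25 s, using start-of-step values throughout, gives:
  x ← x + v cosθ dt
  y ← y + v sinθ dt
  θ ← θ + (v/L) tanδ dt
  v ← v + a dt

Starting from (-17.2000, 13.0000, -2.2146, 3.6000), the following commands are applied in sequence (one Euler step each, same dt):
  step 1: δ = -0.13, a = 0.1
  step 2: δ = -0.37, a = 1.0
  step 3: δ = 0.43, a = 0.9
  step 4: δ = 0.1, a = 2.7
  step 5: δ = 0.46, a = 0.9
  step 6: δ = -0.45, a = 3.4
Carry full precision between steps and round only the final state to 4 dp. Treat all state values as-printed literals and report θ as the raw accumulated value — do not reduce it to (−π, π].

after step 1 (δ=-0.13, a=0.1): (-17.740218, 12.280163, -2.253821, 3.625000)
after step 2 (δ=-0.37, a=1.0): (-18.312190, 11.577215, -2.370988, 3.875000)
after step 3 (δ=0.43, a=0.9): (-19.007259, 10.902414, -2.222892, 4.100000)
after step 4 (δ=0.1, a=2.7): (-19.629283, 10.087730, -2.188611, 4.775000)
after step 5 (δ=0.46, a=0.9): (-20.320769, 9.114649, -1.991463, 5.000000)
after step 6 (δ=-0.45, a=3.4): (-20.831231, 7.973628, -2.192736, 5.850000)

(-20.8312, 7.9736, -2.1927, 5.8500)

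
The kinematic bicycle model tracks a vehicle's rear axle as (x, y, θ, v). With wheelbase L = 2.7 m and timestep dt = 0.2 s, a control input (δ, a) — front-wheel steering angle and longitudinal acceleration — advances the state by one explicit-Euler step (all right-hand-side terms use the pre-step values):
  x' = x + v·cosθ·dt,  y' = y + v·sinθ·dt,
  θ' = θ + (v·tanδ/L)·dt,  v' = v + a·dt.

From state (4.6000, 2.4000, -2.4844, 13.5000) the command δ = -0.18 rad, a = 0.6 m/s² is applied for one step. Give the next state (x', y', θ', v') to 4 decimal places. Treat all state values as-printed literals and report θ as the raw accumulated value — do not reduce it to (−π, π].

x' = 4.6000 + 13.5000·cos(-2.4844)·0.2 = 2.4624
y' = 2.4000 + 13.5000·sin(-2.4844)·0.2 = 0.7506
θ' = -2.4844 + (13.5000/2.7)·tan(-0.18)·0.2 = -2.6664
v' = 13.5000 + 0.6000·0.2 = 13.6200

(2.4624, 0.7506, -2.6664, 13.6200)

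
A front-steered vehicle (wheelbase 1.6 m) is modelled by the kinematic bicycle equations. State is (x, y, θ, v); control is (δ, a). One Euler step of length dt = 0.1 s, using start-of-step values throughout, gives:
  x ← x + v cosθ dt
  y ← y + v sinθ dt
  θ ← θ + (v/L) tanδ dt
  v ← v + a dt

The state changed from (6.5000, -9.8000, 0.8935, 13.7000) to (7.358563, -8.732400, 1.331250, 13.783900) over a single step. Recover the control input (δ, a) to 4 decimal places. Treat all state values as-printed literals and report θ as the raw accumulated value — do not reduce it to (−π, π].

δ = 0.4726, a = 0.8390

a = (v'−v)/dt = (0.083900)/0.1 = 0.8390
Δθ = θ'−θ = 0.437750;  (v·dt/L) = 13.7000·0.1/1.6 = 0.856250
tan δ = Δθ·L/(v·dt) = 0.511241  →  δ = 0.4726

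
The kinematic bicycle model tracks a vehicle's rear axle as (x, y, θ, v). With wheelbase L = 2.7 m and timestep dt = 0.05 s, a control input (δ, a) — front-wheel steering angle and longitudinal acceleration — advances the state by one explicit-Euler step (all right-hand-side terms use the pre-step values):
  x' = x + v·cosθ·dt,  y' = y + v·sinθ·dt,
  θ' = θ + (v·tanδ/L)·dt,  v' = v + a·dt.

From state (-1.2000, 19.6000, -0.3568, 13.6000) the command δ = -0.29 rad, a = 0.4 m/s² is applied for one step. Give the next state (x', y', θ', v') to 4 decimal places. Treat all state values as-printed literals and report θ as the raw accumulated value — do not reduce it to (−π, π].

(-0.5628, 19.3625, -0.4320, 13.6200)

x' = -1.2000 + 13.6000·cos(-0.3568)·0.05 = -0.5628
y' = 19.6000 + 13.6000·sin(-0.3568)·0.05 = 19.3625
θ' = -0.3568 + (13.6000/2.7)·tan(-0.29)·0.05 = -0.4320
v' = 13.6000 + 0.4000·0.05 = 13.6200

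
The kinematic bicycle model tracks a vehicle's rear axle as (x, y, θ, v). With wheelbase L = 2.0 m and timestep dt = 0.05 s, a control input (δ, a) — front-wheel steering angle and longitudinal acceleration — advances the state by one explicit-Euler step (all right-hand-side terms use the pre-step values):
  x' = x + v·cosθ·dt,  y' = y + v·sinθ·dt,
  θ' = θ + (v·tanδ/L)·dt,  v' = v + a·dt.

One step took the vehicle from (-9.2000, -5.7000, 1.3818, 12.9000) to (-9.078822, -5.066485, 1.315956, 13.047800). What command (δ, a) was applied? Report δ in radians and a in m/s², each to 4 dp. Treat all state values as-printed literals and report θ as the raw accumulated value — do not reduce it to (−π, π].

a = (v'−v)/dt = (0.147800)/0.05 = 2.9560
Δθ = θ'−θ = -0.065844;  (v·dt/L) = 12.9000·0.05/2.0 = 0.322500
tan δ = Δθ·L/(v·dt) = -0.204167  →  δ = -0.2014

δ = -0.2014, a = 2.9560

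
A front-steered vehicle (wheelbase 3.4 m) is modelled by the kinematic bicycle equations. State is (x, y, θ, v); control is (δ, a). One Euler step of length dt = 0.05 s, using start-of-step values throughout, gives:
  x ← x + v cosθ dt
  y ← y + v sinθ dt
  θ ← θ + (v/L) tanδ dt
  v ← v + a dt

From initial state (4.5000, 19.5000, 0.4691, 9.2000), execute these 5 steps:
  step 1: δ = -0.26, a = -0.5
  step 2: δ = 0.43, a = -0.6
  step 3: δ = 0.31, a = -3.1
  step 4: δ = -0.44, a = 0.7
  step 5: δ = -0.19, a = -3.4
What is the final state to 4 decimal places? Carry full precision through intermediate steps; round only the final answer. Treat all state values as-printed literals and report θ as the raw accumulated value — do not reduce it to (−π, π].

(6.5162, 20.5548, 0.4503, 8.8550)

after step 1 (δ=-0.26, a=-0.5): (4.910309, 19.707958, 0.433109, 9.175000)
after step 2 (δ=0.43, a=-0.6): (5.326700, 19.900493, 0.494989, 9.145000)
after step 3 (δ=0.31, a=-3.1): (5.729068, 20.117697, 0.538068, 8.990000)
after step 4 (δ=-0.44, a=0.7): (6.115054, 20.348056, 0.475828, 9.025000)
after step 5 (δ=-0.19, a=-3.4): (6.516176, 20.554762, 0.450304, 8.855000)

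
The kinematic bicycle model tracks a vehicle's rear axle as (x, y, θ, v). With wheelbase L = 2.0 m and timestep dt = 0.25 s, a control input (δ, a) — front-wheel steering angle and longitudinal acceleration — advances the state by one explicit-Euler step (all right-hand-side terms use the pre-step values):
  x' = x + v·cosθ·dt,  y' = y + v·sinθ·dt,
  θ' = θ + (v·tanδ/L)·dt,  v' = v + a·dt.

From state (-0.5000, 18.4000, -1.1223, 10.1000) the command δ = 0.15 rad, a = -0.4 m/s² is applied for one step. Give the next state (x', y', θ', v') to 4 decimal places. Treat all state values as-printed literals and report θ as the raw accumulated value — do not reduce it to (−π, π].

x' = -0.5000 + 10.1000·cos(-1.1223)·0.25 = 0.5949
y' = 18.4000 + 10.1000·sin(-1.1223)·0.25 = 16.1247
θ' = -1.1223 + (10.1000/2.0)·tan(0.15)·0.25 = -0.9315
v' = 10.1000 − 0.4000·0.25 = 10.0000

(0.5949, 16.1247, -0.9315, 10.0000)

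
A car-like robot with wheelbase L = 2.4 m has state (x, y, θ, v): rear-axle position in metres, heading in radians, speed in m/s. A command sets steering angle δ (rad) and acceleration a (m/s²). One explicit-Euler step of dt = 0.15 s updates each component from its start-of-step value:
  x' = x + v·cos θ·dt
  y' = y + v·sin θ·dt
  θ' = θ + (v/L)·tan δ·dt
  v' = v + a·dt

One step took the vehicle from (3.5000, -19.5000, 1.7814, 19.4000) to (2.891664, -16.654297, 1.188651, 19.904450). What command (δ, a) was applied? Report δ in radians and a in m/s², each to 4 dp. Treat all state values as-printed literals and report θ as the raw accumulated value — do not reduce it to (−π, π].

a = (v'−v)/dt = (0.504450)/0.15 = 3.3630
Δθ = θ'−θ = -0.592749;  (v·dt/L) = 19.4000·0.15/2.4 = 1.212500
tan δ = Δθ·L/(v·dt) = -0.488865  →  δ = -0.4547

δ = -0.4547, a = 3.3630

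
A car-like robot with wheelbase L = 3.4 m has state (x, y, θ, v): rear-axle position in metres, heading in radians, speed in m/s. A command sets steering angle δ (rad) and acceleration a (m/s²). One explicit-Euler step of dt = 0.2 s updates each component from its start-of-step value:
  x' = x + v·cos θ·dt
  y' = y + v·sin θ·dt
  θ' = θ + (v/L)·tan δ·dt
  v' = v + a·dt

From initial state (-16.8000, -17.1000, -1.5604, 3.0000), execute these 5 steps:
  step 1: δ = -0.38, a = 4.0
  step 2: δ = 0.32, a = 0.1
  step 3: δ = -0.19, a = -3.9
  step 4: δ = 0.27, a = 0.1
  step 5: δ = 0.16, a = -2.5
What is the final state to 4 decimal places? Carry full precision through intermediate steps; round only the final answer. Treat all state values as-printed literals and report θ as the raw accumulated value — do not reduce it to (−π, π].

after step 1 (δ=-0.38, a=4.0): (-16.793762, -17.699968, -1.630885, 3.800000)
after step 2 (δ=0.32, a=0.1): (-16.839402, -18.458596, -1.556809, 3.820000)
after step 3 (δ=-0.19, a=-3.9): (-16.828716, -19.222521, -1.600025, 3.040000)
after step 4 (δ=0.27, a=0.1): (-16.846485, -19.830262, -1.550534, 3.060000)
after step 5 (δ=0.16, a=-2.5): (-16.834085, -20.442136, -1.521486, 2.560000)

(-16.8341, -20.4421, -1.5215, 2.5600)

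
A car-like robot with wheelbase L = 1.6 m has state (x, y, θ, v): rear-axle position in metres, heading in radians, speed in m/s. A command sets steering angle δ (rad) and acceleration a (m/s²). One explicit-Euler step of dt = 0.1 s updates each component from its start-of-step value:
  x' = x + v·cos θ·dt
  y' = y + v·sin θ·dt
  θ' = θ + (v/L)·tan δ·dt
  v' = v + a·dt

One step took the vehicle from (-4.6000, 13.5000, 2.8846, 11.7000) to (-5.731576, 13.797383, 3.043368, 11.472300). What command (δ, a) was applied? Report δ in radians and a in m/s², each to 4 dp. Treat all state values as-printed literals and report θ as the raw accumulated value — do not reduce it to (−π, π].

δ = 0.2138, a = -2.2770

a = (v'−v)/dt = (-0.227700)/0.1 = -2.2770
Δθ = θ'−θ = 0.158768;  (v·dt/L) = 11.7000·0.1/1.6 = 0.731250
tan δ = Δθ·L/(v·dt) = 0.217119  →  δ = 0.2138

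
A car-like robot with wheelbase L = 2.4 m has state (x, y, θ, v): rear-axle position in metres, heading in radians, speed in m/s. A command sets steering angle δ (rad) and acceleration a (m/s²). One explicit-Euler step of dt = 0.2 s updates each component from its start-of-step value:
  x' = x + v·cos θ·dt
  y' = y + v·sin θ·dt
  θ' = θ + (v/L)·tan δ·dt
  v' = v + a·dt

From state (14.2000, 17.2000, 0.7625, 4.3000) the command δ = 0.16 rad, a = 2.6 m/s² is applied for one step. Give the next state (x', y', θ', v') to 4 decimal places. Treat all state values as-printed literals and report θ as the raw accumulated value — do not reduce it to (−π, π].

x' = 14.2000 + 4.3000·cos(0.7625)·0.2 = 14.8219
y' = 17.2000 + 4.3000·sin(0.7625)·0.2 = 17.7940
θ' = 0.7625 + (4.3000/2.4)·tan(0.16)·0.2 = 0.8203
v' = 4.3000 + 2.6000·0.2 = 4.8200

(14.8219, 17.7940, 0.8203, 4.8200)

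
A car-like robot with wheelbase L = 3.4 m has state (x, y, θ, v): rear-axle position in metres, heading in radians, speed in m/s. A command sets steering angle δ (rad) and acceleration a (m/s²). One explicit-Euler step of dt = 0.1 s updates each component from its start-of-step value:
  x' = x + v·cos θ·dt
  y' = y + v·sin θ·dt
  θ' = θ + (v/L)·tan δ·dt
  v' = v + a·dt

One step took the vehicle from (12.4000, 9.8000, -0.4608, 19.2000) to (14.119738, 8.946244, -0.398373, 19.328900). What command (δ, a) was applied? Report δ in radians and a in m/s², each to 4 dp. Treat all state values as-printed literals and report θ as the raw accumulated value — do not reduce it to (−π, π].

δ = 0.1101, a = 1.2890

a = (v'−v)/dt = (0.128900)/0.1 = 1.2890
Δθ = θ'−θ = 0.062427;  (v·dt/L) = 19.2000·0.1/3.4 = 0.564706
tan δ = Δθ·L/(v·dt) = 0.110548  →  δ = 0.1101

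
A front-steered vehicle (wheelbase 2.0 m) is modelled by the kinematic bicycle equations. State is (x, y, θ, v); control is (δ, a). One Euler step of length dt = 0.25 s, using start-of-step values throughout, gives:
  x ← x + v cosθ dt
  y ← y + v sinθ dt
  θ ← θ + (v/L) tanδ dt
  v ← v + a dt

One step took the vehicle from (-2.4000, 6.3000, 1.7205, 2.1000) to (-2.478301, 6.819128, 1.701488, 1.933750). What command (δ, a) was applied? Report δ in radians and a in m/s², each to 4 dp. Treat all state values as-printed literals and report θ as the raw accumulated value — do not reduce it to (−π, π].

δ = -0.0723, a = -0.6650

a = (v'−v)/dt = (-0.166250)/0.25 = -0.6650
Δθ = θ'−θ = -0.019012;  (v·dt/L) = 2.1000·0.25/2.0 = 0.262500
tan δ = Δθ·L/(v·dt) = -0.072427  →  δ = -0.0723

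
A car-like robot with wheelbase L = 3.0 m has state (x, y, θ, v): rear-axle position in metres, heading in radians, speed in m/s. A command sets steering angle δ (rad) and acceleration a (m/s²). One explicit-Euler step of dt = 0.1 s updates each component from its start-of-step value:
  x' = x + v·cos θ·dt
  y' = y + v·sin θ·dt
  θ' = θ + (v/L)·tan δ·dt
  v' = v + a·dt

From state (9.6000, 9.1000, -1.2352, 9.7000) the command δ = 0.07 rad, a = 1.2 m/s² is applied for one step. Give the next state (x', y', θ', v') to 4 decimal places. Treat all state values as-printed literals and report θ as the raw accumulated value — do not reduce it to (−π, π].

x' = 9.6000 + 9.7000·cos(-1.2352)·0.1 = 9.9195
y' = 9.1000 + 9.7000·sin(-1.2352)·0.1 = 8.1841
θ' = -1.2352 + (9.7000/3.0)·tan(0.07)·0.1 = -1.2125
v' = 9.7000 + 1.2000·0.1 = 9.8200

(9.9195, 8.1841, -1.2125, 9.8200)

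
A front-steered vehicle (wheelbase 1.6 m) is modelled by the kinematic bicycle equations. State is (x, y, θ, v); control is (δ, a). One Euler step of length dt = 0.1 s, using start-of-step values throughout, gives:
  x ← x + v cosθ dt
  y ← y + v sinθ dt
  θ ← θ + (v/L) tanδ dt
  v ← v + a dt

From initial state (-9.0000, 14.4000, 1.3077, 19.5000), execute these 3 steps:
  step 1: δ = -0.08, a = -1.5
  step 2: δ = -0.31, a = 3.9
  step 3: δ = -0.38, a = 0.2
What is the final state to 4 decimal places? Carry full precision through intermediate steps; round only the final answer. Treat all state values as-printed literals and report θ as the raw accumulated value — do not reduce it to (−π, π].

(-6.4668, 19.5401, 0.3298, 19.7600)

after step 1 (δ=-0.08, a=-1.5): (-8.492860, 16.282899, 1.209991, 19.350000)
after step 2 (δ=-0.31, a=3.9): (-7.809752, 18.093310, 0.822595, 19.740000)
after step 3 (δ=-0.38, a=0.2): (-6.466798, 19.540083, 0.329820, 19.760000)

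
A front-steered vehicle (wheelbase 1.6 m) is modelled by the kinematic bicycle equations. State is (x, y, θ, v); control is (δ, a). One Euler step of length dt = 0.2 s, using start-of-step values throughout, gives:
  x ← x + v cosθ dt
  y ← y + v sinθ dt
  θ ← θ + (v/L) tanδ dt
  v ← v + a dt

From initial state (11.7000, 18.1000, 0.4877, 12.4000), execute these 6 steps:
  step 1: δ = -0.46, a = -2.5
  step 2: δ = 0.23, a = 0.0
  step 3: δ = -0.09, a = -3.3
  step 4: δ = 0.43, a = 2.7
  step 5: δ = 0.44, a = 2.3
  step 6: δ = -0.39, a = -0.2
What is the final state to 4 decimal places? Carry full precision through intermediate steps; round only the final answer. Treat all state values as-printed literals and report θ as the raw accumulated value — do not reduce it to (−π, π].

(23.4907, 22.2436, 0.6425, 12.2000)

after step 1 (δ=-0.46, a=-2.5): (13.890864, 19.262116, -0.280246, 11.900000)
after step 2 (δ=0.23, a=0.0): (16.178014, 18.603828, 0.068043, 11.900000)
after step 3 (δ=-0.09, a=-3.3): (18.552507, 18.765645, -0.066195, 11.240000)
after step 4 (δ=0.43, a=2.7): (20.795584, 18.616947, 0.578168, 11.780000)
after step 5 (δ=0.44, a=2.3): (22.768652, 19.904478, 1.271392, 12.240000)
after step 6 (δ=-0.39, a=-0.2): (23.490693, 22.243572, 0.642478, 12.200000)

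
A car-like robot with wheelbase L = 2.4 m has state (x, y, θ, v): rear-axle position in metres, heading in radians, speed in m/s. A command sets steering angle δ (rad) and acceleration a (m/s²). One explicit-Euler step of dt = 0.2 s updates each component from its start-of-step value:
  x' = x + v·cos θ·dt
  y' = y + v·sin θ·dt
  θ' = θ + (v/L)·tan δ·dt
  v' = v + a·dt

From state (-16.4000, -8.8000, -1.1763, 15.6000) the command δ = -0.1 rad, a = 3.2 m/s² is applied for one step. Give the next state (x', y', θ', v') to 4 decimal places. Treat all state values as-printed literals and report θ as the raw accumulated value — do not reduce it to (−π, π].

x' = -16.4000 + 15.6000·cos(-1.1763)·0.2 = -15.2008
y' = -8.8000 + 15.6000·sin(-1.1763)·0.2 = -11.6804
θ' = -1.1763 + (15.6000/2.4)·tan(-0.1)·0.2 = -1.3067
v' = 15.6000 + 3.2000·0.2 = 16.2400

(-15.2008, -11.6804, -1.3067, 16.2400)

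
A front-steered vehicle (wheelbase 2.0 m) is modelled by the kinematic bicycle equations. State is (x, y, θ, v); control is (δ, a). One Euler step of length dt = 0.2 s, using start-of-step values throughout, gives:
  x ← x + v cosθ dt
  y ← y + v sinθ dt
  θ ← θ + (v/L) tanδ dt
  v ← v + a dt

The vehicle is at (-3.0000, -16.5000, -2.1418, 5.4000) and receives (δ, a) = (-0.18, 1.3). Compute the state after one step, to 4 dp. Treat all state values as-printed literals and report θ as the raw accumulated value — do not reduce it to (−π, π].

x' = -3.0000 + 5.4000·cos(-2.1418)·0.2 = -3.5837
y' = -16.5000 + 5.4000·sin(-2.1418)·0.2 = -17.4087
θ' = -2.1418 + (5.4000/2.0)·tan(-0.18)·0.2 = -2.2401
v' = 5.4000 + 1.3000·0.2 = 5.6600

(-3.5837, -17.4087, -2.2401, 5.6600)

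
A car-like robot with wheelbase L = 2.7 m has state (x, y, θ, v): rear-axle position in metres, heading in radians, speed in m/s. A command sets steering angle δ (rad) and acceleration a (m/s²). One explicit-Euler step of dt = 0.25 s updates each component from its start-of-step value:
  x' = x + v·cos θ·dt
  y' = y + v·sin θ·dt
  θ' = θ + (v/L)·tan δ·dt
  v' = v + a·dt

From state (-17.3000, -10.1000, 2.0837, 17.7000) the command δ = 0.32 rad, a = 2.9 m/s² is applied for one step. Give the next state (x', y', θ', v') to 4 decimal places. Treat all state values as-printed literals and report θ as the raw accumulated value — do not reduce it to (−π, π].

(-19.4714, -6.2444, 2.6268, 18.4250)

x' = -17.3000 + 17.7000·cos(2.0837)·0.25 = -19.4714
y' = -10.1000 + 17.7000·sin(2.0837)·0.25 = -6.2444
θ' = 2.0837 + (17.7000/2.7)·tan(0.32)·0.25 = 2.6268
v' = 17.7000 + 2.9000·0.25 = 18.4250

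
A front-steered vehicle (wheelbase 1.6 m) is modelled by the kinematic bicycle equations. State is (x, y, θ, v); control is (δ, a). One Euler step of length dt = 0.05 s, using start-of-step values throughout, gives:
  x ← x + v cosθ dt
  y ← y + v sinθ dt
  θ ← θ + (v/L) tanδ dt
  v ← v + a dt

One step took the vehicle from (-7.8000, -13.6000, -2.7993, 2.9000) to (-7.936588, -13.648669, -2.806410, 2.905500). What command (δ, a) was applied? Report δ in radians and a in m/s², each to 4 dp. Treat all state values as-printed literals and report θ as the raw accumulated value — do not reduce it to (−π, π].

a = (v'−v)/dt = (0.005500)/0.05 = 0.1100
Δθ = θ'−θ = -0.007110;  (v·dt/L) = 2.9000·0.05/1.6 = 0.090625
tan δ = Δθ·L/(v·dt) = -0.078455  →  δ = -0.0783

δ = -0.0783, a = 0.1100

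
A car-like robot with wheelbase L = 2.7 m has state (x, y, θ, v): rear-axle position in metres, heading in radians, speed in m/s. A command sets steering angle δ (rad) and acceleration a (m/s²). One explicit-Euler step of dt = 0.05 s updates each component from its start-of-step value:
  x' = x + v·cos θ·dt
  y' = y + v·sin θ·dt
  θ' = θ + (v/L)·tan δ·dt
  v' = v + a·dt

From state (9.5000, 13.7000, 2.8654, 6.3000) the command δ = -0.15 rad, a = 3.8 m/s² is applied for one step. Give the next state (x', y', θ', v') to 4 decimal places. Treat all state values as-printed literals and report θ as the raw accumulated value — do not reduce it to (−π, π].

x' = 9.5000 + 6.3000·cos(2.8654)·0.05 = 9.1969
y' = 13.7000 + 6.3000·sin(2.8654)·0.05 = 13.7859
θ' = 2.8654 + (6.3000/2.7)·tan(-0.15)·0.05 = 2.8478
v' = 6.3000 + 3.8000·0.05 = 6.4900

(9.1969, 13.7859, 2.8478, 6.4900)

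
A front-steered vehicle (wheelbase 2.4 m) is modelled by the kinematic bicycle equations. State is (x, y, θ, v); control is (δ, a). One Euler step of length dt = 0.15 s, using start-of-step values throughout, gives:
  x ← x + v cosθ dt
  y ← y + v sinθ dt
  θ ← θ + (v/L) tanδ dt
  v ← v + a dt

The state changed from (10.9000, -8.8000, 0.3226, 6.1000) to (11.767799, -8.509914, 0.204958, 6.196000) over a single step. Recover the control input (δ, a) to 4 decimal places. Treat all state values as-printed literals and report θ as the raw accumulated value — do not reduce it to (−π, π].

a = (v'−v)/dt = (0.096000)/0.15 = 0.6400
Δθ = θ'−θ = -0.117642;  (v·dt/L) = 6.1000·0.15/2.4 = 0.381250
tan δ = Δθ·L/(v·dt) = -0.308569  →  δ = -0.2993

δ = -0.2993, a = 0.6400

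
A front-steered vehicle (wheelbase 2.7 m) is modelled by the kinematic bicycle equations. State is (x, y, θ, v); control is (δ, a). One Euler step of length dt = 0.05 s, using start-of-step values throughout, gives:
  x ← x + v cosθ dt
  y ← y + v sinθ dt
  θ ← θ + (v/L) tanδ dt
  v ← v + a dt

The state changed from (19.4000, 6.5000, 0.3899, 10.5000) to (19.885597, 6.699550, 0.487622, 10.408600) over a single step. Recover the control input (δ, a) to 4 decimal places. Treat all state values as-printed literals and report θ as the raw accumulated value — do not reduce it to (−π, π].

δ = 0.4657, a = -1.8280

a = (v'−v)/dt = (-0.091400)/0.05 = -1.8280
Δθ = θ'−θ = 0.097722;  (v·dt/L) = 10.5000·0.05/2.7 = 0.194444
tan δ = Δθ·L/(v·dt) = 0.502570  →  δ = 0.4657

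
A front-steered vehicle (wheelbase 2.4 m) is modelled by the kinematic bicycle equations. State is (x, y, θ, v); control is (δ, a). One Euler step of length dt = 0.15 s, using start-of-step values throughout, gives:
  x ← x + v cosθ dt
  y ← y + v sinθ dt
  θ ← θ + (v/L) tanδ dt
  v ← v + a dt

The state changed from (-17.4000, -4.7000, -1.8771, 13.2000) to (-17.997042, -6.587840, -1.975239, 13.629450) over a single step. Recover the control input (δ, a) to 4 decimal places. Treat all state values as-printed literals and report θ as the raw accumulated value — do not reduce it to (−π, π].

δ = -0.1184, a = 2.8630

a = (v'−v)/dt = (0.429450)/0.15 = 2.8630
Δθ = θ'−θ = -0.098139;  (v·dt/L) = 13.2000·0.15/2.4 = 0.825000
tan δ = Δθ·L/(v·dt) = -0.118956  →  δ = -0.1184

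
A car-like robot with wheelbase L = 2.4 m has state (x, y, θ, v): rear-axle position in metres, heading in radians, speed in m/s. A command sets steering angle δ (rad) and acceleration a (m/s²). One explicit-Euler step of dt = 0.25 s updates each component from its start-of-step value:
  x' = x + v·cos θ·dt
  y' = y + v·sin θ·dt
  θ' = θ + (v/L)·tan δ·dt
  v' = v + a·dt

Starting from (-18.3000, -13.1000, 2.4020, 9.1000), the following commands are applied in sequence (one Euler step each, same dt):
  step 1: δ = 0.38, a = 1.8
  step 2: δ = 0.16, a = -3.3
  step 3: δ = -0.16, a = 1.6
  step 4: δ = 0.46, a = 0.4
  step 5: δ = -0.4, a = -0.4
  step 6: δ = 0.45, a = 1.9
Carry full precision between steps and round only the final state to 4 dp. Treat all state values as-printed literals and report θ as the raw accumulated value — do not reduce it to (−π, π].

after step 1 (δ=0.38, a=1.8): (-19.980641, -11.566679, 2.780610, 9.550000)
after step 2 (δ=0.16, a=-3.3): (-22.214267, -10.723429, 2.941149, 8.725000)
after step 3 (δ=-0.16, a=1.6): (-24.351845, -10.289133, 2.794479, 9.125000)
after step 4 (δ=0.46, a=0.4): (-26.497037, -9.513085, 3.265413, 9.225000)
after step 5 (δ=-0.4, a=-0.4): (-28.785631, -9.797917, 2.859135, 9.125000)
after step 6 (δ=0.45, a=1.9): (-30.976482, -9.162094, 3.318289, 9.600000)

(-30.9765, -9.1621, 3.3183, 9.6000)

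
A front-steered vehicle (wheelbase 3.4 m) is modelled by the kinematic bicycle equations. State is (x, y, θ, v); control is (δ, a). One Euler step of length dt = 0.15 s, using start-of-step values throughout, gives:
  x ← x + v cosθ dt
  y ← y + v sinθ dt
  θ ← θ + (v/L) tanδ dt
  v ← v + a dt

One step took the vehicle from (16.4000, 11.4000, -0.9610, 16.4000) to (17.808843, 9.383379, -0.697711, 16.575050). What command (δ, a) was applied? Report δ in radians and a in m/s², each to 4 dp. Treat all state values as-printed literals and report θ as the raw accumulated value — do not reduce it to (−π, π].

δ = 0.3490, a = 1.1670

a = (v'−v)/dt = (0.175050)/0.15 = 1.1670
Δθ = θ'−θ = 0.263289;  (v·dt/L) = 16.4000·0.15/3.4 = 0.723529
tan δ = Δθ·L/(v·dt) = 0.363895  →  δ = 0.3490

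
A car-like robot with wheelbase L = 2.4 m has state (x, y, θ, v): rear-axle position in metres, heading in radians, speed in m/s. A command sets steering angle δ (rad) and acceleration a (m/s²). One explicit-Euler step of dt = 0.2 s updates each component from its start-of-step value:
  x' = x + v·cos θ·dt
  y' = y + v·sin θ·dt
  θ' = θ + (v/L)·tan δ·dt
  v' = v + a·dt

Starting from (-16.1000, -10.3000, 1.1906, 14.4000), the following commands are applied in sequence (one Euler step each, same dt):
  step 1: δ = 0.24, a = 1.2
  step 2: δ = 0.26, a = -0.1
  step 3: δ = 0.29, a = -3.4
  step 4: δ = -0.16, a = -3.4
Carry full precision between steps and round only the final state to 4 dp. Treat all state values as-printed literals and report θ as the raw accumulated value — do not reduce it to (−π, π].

(-17.0454, 0.4315, 1.9849, 13.2600)

after step 1 (δ=0.24, a=1.2): (-15.031224, -7.625656, 1.484260, 14.640000)
after step 2 (δ=0.26, a=-0.1): (-14.778162, -4.708612, 1.808806, 14.620000)
after step 3 (δ=0.29, a=-3.4): (-15.467551, -1.867042, 2.172373, 13.940000)
after step 4 (δ=-0.16, a=-3.4): (-17.045399, 0.431509, 1.984903, 13.260000)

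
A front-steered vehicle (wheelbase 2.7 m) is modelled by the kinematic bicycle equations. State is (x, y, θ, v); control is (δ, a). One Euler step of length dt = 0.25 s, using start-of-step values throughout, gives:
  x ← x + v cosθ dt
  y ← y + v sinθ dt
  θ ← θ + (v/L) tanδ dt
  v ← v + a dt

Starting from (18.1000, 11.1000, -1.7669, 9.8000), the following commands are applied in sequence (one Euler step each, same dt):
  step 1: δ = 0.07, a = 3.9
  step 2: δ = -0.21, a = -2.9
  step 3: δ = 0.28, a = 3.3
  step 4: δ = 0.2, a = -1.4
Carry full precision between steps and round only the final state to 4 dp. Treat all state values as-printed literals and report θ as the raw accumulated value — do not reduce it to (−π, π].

after step 1 (δ=0.07, a=3.9): (17.622620, 8.696959, -1.703278, 10.775000)
after step 2 (δ=-0.21, a=-2.9): (17.266791, 6.026813, -1.915927, 10.050000)
after step 3 (δ=0.28, a=3.3): (16.416764, 3.662472, -1.648341, 10.875000)
after step 4 (δ=0.2, a=-1.4): (16.206150, 0.951892, -1.444224, 10.525000)

(16.2061, 0.9519, -1.4442, 10.5250)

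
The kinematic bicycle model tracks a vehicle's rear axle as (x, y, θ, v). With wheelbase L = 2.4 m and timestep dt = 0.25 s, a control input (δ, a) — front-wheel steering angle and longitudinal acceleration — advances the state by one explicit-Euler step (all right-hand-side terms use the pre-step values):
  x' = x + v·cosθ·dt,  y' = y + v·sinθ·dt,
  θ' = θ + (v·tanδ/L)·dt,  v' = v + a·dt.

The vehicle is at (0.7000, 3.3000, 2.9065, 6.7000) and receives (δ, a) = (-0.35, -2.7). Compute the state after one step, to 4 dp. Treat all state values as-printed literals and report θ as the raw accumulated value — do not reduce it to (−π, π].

(-0.9289, 3.6902, 2.6517, 6.0250)

x' = 0.7000 + 6.7000·cos(2.9065)·0.25 = -0.9289
y' = 3.3000 + 6.7000·sin(2.9065)·0.25 = 3.6902
θ' = 2.9065 + (6.7000/2.4)·tan(-0.35)·0.25 = 2.6517
v' = 6.7000 − 2.7000·0.25 = 6.0250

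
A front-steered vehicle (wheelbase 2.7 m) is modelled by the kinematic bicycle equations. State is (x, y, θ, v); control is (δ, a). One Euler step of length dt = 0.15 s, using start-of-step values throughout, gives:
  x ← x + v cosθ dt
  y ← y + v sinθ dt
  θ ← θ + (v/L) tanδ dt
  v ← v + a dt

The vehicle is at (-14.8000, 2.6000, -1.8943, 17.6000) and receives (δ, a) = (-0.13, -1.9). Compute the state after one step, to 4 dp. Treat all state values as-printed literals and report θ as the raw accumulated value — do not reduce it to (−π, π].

x' = -14.8000 + 17.6000·cos(-1.8943)·0.15 = -15.6392
y' = 2.6000 + 17.6000·sin(-1.8943)·0.15 = 0.0969
θ' = -1.8943 + (17.6000/2.7)·tan(-0.13)·0.15 = -2.0221
v' = 17.6000 − 1.9000·0.15 = 17.3150

(-15.6392, 0.0969, -2.0221, 17.3150)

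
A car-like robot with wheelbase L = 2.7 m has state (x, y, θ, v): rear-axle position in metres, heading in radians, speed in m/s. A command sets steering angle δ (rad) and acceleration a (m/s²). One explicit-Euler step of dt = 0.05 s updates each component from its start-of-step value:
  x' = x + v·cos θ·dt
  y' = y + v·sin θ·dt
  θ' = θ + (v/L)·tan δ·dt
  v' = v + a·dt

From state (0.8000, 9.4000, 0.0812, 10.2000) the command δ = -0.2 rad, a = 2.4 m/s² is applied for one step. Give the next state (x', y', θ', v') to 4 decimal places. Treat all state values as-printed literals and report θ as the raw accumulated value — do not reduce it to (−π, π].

x' = 0.8000 + 10.2000·cos(0.0812)·0.05 = 1.3083
y' = 9.4000 + 10.2000·sin(0.0812)·0.05 = 9.4414
θ' = 0.0812 + (10.2000/2.7)·tan(-0.2)·0.05 = 0.0429
v' = 10.2000 + 2.4000·0.05 = 10.3200

(1.3083, 9.4414, 0.0429, 10.3200)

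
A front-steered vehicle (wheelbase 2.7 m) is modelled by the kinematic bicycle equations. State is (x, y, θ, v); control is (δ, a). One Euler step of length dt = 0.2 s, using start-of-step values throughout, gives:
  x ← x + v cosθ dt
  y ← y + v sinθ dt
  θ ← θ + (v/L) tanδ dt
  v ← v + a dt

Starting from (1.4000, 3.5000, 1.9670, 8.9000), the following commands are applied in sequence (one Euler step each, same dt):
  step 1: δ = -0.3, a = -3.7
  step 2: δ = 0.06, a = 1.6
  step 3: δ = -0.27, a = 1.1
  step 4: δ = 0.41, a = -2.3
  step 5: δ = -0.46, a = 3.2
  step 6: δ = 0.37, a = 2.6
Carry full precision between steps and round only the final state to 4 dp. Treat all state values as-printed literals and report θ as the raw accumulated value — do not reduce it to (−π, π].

(-0.6774, 13.4649, 1.8583, 9.4000)

after step 1 (δ=-0.3, a=-3.7): (0.713064, 5.142108, 1.763067, 8.160000)
after step 2 (δ=0.06, a=1.6): (0.401208, 6.744035, 1.799377, 8.480000)
after step 3 (δ=-0.27, a=1.1): (0.016902, 8.395920, 1.625532, 8.700000)
after step 4 (δ=0.41, a=-2.3): (-0.078292, 10.133314, 1.905628, 8.240000)
after step 5 (δ=-0.46, a=3.2): (-0.619841, 11.689794, 1.603221, 8.880000)
after step 6 (δ=0.37, a=2.6): (-0.677417, 13.464860, 1.858349, 9.400000)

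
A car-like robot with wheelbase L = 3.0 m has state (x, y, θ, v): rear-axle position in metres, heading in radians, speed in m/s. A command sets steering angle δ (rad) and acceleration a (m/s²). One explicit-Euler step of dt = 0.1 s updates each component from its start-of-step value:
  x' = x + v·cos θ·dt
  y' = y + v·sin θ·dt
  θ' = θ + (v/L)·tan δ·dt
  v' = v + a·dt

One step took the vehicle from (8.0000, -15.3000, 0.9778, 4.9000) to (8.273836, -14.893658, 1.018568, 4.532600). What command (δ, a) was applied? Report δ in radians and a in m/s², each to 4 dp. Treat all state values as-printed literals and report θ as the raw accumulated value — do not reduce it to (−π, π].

a = (v'−v)/dt = (-0.367400)/0.1 = -3.6740
Δθ = θ'−θ = 0.040768;  (v·dt/L) = 4.9000·0.1/3.0 = 0.163333
tan δ = Δθ·L/(v·dt) = 0.249600  →  δ = 0.2446

δ = 0.2446, a = -3.6740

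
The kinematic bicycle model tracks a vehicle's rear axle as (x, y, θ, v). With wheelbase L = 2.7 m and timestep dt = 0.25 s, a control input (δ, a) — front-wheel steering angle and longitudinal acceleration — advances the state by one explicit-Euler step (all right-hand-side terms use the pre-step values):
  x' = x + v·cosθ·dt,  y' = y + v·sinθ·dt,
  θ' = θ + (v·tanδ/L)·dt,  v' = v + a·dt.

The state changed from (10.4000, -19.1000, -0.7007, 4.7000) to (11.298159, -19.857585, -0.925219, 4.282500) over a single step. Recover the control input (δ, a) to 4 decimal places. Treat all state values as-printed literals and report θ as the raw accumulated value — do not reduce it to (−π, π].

δ = -0.4763, a = -1.6700

a = (v'−v)/dt = (-0.417500)/0.25 = -1.6700
Δθ = θ'−θ = -0.224519;  (v·dt/L) = 4.7000·0.25/2.7 = 0.435185
tan δ = Δθ·L/(v·dt) = -0.515916  →  δ = -0.4763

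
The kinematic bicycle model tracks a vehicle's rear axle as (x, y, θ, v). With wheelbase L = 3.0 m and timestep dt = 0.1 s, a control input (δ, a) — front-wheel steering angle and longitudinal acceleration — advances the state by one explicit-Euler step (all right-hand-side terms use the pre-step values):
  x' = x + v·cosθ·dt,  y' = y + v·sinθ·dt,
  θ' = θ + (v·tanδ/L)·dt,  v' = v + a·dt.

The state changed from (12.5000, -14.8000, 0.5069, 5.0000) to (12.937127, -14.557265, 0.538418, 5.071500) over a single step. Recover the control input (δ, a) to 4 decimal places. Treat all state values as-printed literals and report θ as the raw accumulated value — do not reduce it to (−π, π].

δ = 0.1869, a = 0.7150

a = (v'−v)/dt = (0.071500)/0.1 = 0.7150
Δθ = θ'−θ = 0.031518;  (v·dt/L) = 5.0000·0.1/3.0 = 0.166667
tan δ = Δθ·L/(v·dt) = 0.189108  →  δ = 0.1869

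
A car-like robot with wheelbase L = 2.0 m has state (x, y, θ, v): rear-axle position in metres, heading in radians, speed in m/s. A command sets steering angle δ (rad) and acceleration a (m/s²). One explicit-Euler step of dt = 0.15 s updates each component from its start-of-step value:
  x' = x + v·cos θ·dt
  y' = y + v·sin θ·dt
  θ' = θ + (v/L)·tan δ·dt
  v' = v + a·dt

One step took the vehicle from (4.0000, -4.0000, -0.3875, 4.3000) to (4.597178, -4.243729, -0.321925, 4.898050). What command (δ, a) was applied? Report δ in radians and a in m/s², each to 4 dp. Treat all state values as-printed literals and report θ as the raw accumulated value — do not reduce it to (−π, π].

δ = 0.2006, a = 3.9870

a = (v'−v)/dt = (0.598050)/0.15 = 3.9870
Δθ = θ'−θ = 0.065575;  (v·dt/L) = 4.3000·0.15/2.0 = 0.322500
tan δ = Δθ·L/(v·dt) = 0.203333  →  δ = 0.2006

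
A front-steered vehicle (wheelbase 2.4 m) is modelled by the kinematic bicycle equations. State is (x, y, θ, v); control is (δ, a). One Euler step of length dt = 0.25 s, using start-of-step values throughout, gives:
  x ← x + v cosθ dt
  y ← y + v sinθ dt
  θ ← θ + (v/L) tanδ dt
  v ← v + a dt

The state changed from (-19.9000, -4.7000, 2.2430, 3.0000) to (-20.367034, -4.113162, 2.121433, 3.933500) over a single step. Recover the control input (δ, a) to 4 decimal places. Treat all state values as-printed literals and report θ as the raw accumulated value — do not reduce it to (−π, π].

a = (v'−v)/dt = (0.933500)/0.25 = 3.7340
Δθ = θ'−θ = -0.121567;  (v·dt/L) = 3.0000·0.25/2.4 = 0.312500
tan δ = Δθ·L/(v·dt) = -0.389014  →  δ = -0.3710

δ = -0.3710, a = 3.7340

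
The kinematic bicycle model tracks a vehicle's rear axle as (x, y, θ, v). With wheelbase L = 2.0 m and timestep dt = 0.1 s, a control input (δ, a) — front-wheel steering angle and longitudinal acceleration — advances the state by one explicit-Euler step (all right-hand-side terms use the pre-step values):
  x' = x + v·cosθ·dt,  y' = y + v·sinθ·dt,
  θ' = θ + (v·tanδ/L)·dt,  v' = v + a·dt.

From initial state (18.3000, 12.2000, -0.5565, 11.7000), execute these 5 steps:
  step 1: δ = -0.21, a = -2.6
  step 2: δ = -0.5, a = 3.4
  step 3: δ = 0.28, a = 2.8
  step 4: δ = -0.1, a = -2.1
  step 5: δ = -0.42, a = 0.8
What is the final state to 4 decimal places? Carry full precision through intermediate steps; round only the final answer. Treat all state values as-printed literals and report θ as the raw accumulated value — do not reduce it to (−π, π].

(22.3945, 8.0721, -1.1494, 11.9300)

after step 1 (δ=-0.21, a=-2.6): (19.293458, 11.581985, -0.681188, 11.440000)
after step 2 (δ=-0.5, a=3.4): (20.182145, 10.861590, -0.993673, 11.780000)
after step 3 (δ=0.28, a=2.8): (20.824880, 9.874383, -0.824304, 12.060000)
after step 4 (δ=-0.1, a=-2.1): (21.643836, 8.989089, -0.884806, 11.850000)
after step 5 (δ=-0.42, a=0.8): (22.394462, 8.072145, -1.149400, 11.930000)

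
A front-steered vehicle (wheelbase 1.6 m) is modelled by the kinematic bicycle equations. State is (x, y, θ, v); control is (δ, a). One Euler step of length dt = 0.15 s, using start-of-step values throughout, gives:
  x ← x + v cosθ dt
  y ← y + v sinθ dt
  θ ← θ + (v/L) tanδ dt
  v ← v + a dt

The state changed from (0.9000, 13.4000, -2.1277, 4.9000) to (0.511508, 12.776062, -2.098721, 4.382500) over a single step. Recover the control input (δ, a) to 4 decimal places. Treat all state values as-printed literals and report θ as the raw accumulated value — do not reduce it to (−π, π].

a = (v'−v)/dt = (-0.517500)/0.15 = -3.4500
Δθ = θ'−θ = 0.028979;  (v·dt/L) = 4.9000·0.15/1.6 = 0.459375
tan δ = Δθ·L/(v·dt) = 0.063084  →  δ = 0.0630

δ = 0.0630, a = -3.4500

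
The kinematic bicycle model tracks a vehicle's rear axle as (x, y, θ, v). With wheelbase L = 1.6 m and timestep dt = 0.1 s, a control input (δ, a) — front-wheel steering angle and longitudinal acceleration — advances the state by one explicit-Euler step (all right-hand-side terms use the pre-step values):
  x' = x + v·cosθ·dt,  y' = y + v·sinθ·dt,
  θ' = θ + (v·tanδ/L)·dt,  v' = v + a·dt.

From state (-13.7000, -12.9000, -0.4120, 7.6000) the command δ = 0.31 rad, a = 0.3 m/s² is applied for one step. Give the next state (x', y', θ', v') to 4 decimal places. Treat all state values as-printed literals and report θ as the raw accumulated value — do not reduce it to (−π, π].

x' = -13.7000 + 7.6000·cos(-0.4120)·0.1 = -13.0036
y' = -12.9000 + 7.6000·sin(-0.4120)·0.1 = -13.2043
θ' = -0.4120 + (7.6000/1.6)·tan(0.31)·0.1 = -0.2598
v' = 7.6000 + 0.3000·0.1 = 7.6300

(-13.0036, -13.2043, -0.2598, 7.6300)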